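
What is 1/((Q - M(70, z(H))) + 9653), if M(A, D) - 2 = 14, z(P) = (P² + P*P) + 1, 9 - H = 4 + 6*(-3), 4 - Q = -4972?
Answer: 1/14613 ≈ 6.8432e-5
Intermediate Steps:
Q = 4976 (Q = 4 - 1*(-4972) = 4 + 4972 = 4976)
H = 23 (H = 9 - (4 + 6*(-3)) = 9 - (4 - 18) = 9 - 1*(-14) = 9 + 14 = 23)
z(P) = 1 + 2*P² (z(P) = (P² + P²) + 1 = 2*P² + 1 = 1 + 2*P²)
M(A, D) = 16 (M(A, D) = 2 + 14 = 16)
1/((Q - M(70, z(H))) + 9653) = 1/((4976 - 1*16) + 9653) = 1/((4976 - 16) + 9653) = 1/(4960 + 9653) = 1/14613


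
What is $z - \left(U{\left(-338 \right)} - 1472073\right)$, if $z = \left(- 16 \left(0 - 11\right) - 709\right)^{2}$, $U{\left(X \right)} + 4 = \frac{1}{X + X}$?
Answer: $\frac{1187168217}{676} \approx 1.7562 \cdot 10^{6}$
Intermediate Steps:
$U{\left(X \right)} = -4 + \frac{1}{2 X}$ ($U{\left(X \right)} = -4 + \frac{1}{X + X} = -4 + \frac{1}{2 X}$)
$z = 284089$ ($z = \left(\left(-16\right) \left(-11\right) - 709\right)^{2} = \left(176 - 709\right)^{2} = \left(-533\right)^{2} = 284089$)
$z - \left(U{\left(-338 \right)} - 1472073\right) = 284089 - \left(\left(-4 + \frac{1}{2 \left(-338\right)}\right) - 1472073\right) = 284089 - \left(\left(-4 + \frac{1}{2} \left(- \frac{1}{338}\right)\right) - 1472073\right) = 284089 - \left(\left(-4 - \frac{1}{676}\right) - 1472073\right) = 284089 - \left(- \frac{2705}{676} - 1472073\right) = 284089 - - \frac{995124053}{676} = 284089 + \frac{995124053}{676} = \frac{1187168217}{676}$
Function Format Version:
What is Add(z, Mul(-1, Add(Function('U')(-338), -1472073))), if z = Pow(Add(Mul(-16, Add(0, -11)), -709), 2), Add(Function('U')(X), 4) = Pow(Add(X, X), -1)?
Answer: Rational(1187168217, 676) ≈ 1.7562e+6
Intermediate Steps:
Function('U')(X) = Add(-4, Mul(Rational(1, 2), Pow(X, -1))) (Function('U')(X) = Add(-4, Pow(Add(X, X), -1)) = Add(-4, Pow(Mul(2, X), -1)) = Add(-4, Mul(Rational(1, 2), Pow(X, -1))))
z = 284089 (z = Pow(Add(Mul(-16, -11), -709), 2) = Pow(Add(176, -709), 2) = Pow(-533, 2) = 284089)
Add(z, Mul(-1, Add(Function('U')(-338), -1472073))) = Add(284089, Mul(-1, Add(Add(-4, Mul(Rational(1, 2), Pow(-338, -1))), -1472073))) = Add(284089, Mul(-1, Add(Add(-4, Mul(Rational(1, 2), Rational(-1, 338))), -1472073))) = Add(284089, Mul(-1, Add(Add(-4, Rational(-1, 676)), -1472073))) = Add(284089, Mul(-1, Add(Rational(-2705, 676), -1472073))) = Add(284089, Mul(-1, Rational(-995124053, 676))) = Add(284089, Rational(995124053, 676)) = Rational(1187168217, 676)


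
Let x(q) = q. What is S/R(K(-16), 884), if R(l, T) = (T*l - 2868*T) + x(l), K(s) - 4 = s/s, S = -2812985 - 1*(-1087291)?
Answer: 1725694/2530887 ≈ 0.68185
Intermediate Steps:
S = -1725694 (S = -2812985 + 1087291 = -1725694)
K(s) = 5 (K(s) = 4 + s/s = 4 + 1 = 5)
R(l, T) = l - 2868*T + T*l (R(l, T) = (T*l - 2868*T) + l = (-2868*T + T*l) + l = l - 2868*T + T*l)
S/R(K(-16), 884) = -1725694/(5 - 2868*884 + 884*5) = -1725694/(5 - 2535312 + 4420) = -1725694/(-2530887) = -1725694*(-1/2530887) = 1725694/2530887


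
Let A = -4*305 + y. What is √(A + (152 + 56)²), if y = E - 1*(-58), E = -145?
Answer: √41957 ≈ 204.83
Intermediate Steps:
y = -87 (y = -145 - 1*(-58) = -145 + 58 = -87)
A = -1307 (A = -4*305 - 87 = -1220 - 87 = -1307)
√(A + (152 + 56)²) = √(-1307 + (152 + 56)²) = √(-1307 + 208²) = √(-1307 + 43264) = √41957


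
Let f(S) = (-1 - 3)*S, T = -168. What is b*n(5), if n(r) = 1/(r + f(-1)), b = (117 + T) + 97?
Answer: 46/9 ≈ 5.1111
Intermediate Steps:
f(S) = -4*S
b = 46 (b = (117 - 168) + 97 = -51 + 97 = 46)
n(r) = 1/(4 + r) (n(r) = 1/(r - 4*(-1)) = 1/(r + 4) = 1/(4 + r))
b*n(5) = 46/(4 + 5) = 46/9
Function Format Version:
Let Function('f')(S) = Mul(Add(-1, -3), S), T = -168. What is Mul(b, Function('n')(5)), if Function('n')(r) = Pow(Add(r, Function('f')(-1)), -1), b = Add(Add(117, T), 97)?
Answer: Rational(46, 9) ≈ 5.1111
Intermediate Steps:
Function('f')(S) = Mul(-4, S)
b = 46 (b = Add(Add(117, -168), 97) = Add(-51, 97) = 46)
Function('n')(r) = Pow(Add(4, r), -1) (Function('n')(r) = Pow(Add(r, Mul(-4, -1)), -1) = Pow(Add(r, 4), -1) = Pow(Add(4, r), -1))
Mul(b, Function('n')(5)) = Mul(46, Pow(Add(4, 5), -1)) = Mul(46, Pow(9, -1)) = Mul(46, Rational(1, 9)) = Rational(46, 9)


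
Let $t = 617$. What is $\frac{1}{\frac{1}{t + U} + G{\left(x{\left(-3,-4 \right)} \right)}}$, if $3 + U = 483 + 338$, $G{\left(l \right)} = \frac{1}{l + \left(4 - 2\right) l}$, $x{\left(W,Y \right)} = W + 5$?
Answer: $\frac{8610}{1441} \approx 5.975$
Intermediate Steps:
$x{\left(W,Y \right)} = 5 + W$
$G{\left(l \right)} = \frac{1}{3 l}$ ($G{\left(l \right)} = \frac{1}{l + 2 l} = \frac{1}{3 l}$)
$U = 818$ ($U = -3 + \left(483 + 338\right) = -3 + 821 = 818$)
$\frac{1}{\frac{1}{t + U} + G{\left(x{\left(-3,-4 \right)} \right)}} = \frac{1}{\frac{1}{617 + 818} + \frac{1}{3 \left(5 - 3\right)}} = \frac{1}{\frac{1}{1435} + \frac{1}{3 \cdot 2}} = \frac{1}{\frac{1}{1435} + \frac{1}{3} \cdot \frac{1}{2}} = \frac{1}{\frac{1}{1435} + \frac{1}{6}} = \frac{1}{\frac{1441}{8610}} = \frac{8610}{1441}$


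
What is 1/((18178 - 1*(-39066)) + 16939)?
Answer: 1/74183 ≈ 1.3480e-5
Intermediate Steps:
1/((18178 - 1*(-39066)) + 16939) = 1/((18178 + 39066) + 16939) = 1/(57244 + 16939) = 1/74183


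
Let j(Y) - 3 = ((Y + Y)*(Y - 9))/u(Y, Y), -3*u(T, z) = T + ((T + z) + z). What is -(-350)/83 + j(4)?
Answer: 2443/166 ≈ 14.717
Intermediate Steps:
u(T, z) = -2*T/3 - 2*z/3 (u(T, z) = -(T + ((T + z) + z))/3 = -(T + (T + 2*z))/3 = -(2*T + 2*z)/3 = -2*T/3 - 2*z/3)
j(Y) = 33/2 - 3*Y/2 (j(Y) = 3 + ((Y + Y)*(Y - 9))/(-2*Y/3 - 2*Y/3) = 3 + ((2*Y)*(-9 + Y))/((-4*Y/3)) = 3 + (2*Y*(-9 + Y))*(-3/(4*Y)) = 3 + (27/2 - 3*Y/2) = 33/2 - 3*Y/2)
-(-350)/83 + j(4) = -(-350)/83 + (33/2 - 3/2*4) = -(-350)/83 + (33/2 - 6) = -14*(-25/83) + 21/2 = 350/83 + 21/2 = 2443/166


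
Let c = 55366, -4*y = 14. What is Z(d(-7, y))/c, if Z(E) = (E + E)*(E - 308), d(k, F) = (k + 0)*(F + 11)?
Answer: 75705/110732 ≈ 0.68368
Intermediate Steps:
y = -7/2 (y = -¼*14 = -7/2 ≈ -3.5000)
d(k, F) = k*(11 + F)
Z(E) = 2*E*(-308 + E) (Z(E) = (2*E)*(-308 + E) = 2*E*(-308 + E))
Z(d(-7, y))/c = (2*(-7*(11 - 7/2))*(-308 - 7*(11 - 7/2)))/55366 = (2*(-7*15/2)*(-308 - 7*15/2))*(1/55366) = (2*(-105/2)*(-308 - 105/2))*(1/55366) = (2*(-105/2)*(-721/2))*(1/55366) = (75705/2)*(1/55366) = 75705/110732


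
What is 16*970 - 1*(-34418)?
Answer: 49938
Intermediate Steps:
16*970 - 1*(-34418) = 15520 + 34418 = 49938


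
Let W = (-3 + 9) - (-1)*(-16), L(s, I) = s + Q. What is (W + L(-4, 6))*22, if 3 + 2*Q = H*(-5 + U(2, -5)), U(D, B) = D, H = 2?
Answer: -407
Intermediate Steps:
Q = -9/2 (Q = -3/2 + (2*(-5 + 2))/2 = -3/2 + (2*(-3))/2 = -3/2 + (½)*(-6) = -3/2 - 3 = -9/2 ≈ -4.5000)
L(s, I) = -9/2 + s (L(s, I) = s - 9/2 = -9/2 + s)
W = -10 (W = 6 - 1*16 = 6 - 16 = -10)
(W + L(-4, 6))*22 = (-10 + (-9/2 - 4))*22 = (-10 - 17/2)*22 = -37/2*22 = -407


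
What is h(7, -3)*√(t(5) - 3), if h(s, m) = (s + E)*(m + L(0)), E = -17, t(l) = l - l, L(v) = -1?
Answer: 40*I*√3 ≈ 69.282*I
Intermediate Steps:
t(l) = 0
h(s, m) = (-1 + m)*(-17 + s) (h(s, m) = (s - 17)*(m - 1) = (-17 + s)*(-1 + m) = (-1 + m)*(-17 + s))
h(7, -3)*√(t(5) - 3) = (17 - 1*7 - 17*(-3) - 3*7)*√(0 - 3) = (17 - 7 + 51 - 21)*√(-3) = 40*(I*√3) = 40*I*√3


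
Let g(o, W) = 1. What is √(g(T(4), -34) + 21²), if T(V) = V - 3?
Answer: √442 ≈ 21.024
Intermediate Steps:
T(V) = -3 + V
√(g(T(4), -34) + 21²) = √(1 + 21²) = √(1 + 441) = √442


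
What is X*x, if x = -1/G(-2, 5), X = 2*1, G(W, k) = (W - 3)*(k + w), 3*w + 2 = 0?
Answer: 6/65 ≈ 0.092308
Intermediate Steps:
w = -⅔ (w = -⅔ + (⅓)*0 = -⅔ + 0 = -⅔ ≈ -0.66667)
G(W, k) = (-3 + W)*(-⅔ + k) (G(W, k) = (W - 3)*(k - ⅔) = (-3 + W)*(-⅔ + k))
X = 2
x = 3/65 (x = -1/(2 - 3*5 - ⅔*(-2) - 2*5) = -1/(2 - 15 + 4/3 - 10) = -1/(-65/3) = -1*(-3/65) = 3/65 ≈ 0.046154)
X*x = 2*(3/65) = 6/65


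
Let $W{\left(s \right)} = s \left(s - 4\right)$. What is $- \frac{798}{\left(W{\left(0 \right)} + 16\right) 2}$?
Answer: $- \frac{399}{16} \approx -24.938$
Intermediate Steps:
$W{\left(s \right)} = s \left(-4 + s\right)$
$- \frac{798}{\left(W{\left(0 \right)} + 16\right) 2} = - \frac{798}{\left(0 \left(-4 + 0\right) + 16\right) 2} = - \frac{798}{\left(0 \left(-4\right) + 16\right) 2} = - \frac{798}{\left(0 + 16\right) 2} = - \frac{798}{16 \cdot 2} = - \frac{798}{32} = \left(-798\right) \frac{1}{32} = - \frac{399}{16}$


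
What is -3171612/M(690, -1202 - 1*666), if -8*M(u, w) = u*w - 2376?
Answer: -264301/13451 ≈ -19.649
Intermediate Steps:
M(u, w) = 297 - u*w/8 (M(u, w) = -(u*w - 2376)/8 = -(-2376 + u*w)/8 = 297 - u*w/8)
-3171612/M(690, -1202 - 1*666) = -3171612/(297 - ⅛*690*(-1202 - 1*666)) = -3171612/(297 - ⅛*690*(-1202 - 666)) = -3171612/(297 - ⅛*690*(-1868)) = -3171612/(297 + 161115) = -3171612/161412 = -3171612*1/161412 = -264301/13451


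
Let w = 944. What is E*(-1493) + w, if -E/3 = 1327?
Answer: 5944577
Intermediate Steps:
E = -3981 (E = -3*1327 = -3981)
E*(-1493) + w = -3981*(-1493) + 944 = 5943633 + 944 = 5944577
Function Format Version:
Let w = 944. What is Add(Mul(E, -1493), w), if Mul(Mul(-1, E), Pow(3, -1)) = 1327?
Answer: 5944577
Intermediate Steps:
E = -3981 (E = Mul(-3, 1327) = -3981)
Add(Mul(E, -1493), w) = Add(Mul(-3981, -1493), 944) = Add(5943633, 944) = 5944577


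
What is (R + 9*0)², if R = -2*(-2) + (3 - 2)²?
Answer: 25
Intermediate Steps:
R = 5 (R = 4 + 1² = 4 + 1 = 5)
(R + 9*0)² = (5 + 9*0)² = (5 + 0)² = 5² = 25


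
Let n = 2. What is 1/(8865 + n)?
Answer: 1/8867 ≈ 0.00011278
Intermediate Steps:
1/(8865 + n) = 1/(8865 + 2) = 1/8867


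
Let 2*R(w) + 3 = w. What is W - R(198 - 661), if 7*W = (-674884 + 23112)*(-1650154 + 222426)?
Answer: 930553135647/7 ≈ 1.3294e+11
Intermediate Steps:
R(w) = -3/2 + w/2
W = 930553134016/7 (W = ((-674884 + 23112)*(-1650154 + 222426))/7 = (-651772*(-1427728))/7 = (⅐)*930553134016 = 930553134016/7 ≈ 1.3294e+11)
W - R(198 - 661) = 930553134016/7 - (-3/2 + (198 - 661)/2) = 930553134016/7 - (-3/2 + (½)*(-463)) = 930553134016/7 - (-3/2 - 463/2) = 930553134016/7 - 1*(-233) = 930553134016/7 + 233 = 930553135647/7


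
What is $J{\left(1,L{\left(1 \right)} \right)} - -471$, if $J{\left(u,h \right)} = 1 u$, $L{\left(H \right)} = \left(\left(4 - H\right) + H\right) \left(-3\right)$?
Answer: $472$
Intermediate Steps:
$L{\left(H \right)} = -12$ ($L{\left(H \right)} = 4 \left(-3\right) = -12$)
$J{\left(u,h \right)} = u$
$J{\left(1,L{\left(1 \right)} \right)} - -471 = 1 - -471 = 1 + 471 = 472$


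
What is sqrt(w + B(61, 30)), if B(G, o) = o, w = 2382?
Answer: 6*sqrt(67) ≈ 49.112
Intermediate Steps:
sqrt(w + B(61, 30)) = sqrt(2382 + 30) = sqrt(2412) = 6*sqrt(67)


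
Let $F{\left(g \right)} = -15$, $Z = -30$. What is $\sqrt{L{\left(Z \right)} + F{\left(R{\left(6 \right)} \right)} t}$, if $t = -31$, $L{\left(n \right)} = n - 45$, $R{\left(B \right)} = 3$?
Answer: $\sqrt{390} \approx 19.748$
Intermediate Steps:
$L{\left(n \right)} = -45 + n$
$\sqrt{L{\left(Z \right)} + F{\left(R{\left(6 \right)} \right)} t} = \sqrt{\left(-45 - 30\right) - -465} = \sqrt{-75 + 465} = \sqrt{390}$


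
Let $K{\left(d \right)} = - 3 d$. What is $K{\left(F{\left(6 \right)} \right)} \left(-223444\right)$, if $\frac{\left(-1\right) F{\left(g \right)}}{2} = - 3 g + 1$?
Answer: $22791288$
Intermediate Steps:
$F{\left(g \right)} = -2 + 6 g$ ($F{\left(g \right)} = - 2 \left(- 3 g + 1\right) = - 2 \left(1 - 3 g\right) = -2 + 6 g$)
$K{\left(F{\left(6 \right)} \right)} \left(-223444\right) = - 3 \left(-2 + 6 \cdot 6\right) \left(-223444\right) = - 3 \left(-2 + 36\right) \left(-223444\right) = \left(-3\right) 34 \left(-223444\right) = \left(-102\right) \left(-223444\right) = 22791288$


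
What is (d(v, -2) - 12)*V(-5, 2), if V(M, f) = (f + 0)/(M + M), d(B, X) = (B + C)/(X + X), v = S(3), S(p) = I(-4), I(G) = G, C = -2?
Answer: 21/10 ≈ 2.1000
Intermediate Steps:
S(p) = -4
v = -4
d(B, X) = (-2 + B)/(2*X) (d(B, X) = (B - 2)/(X + X) = (-2 + B)/((2*X)) = (-2 + B)*(1/(2*X)) = (-2 + B)/(2*X))
V(M, f) = f/(2*M) (V(M, f) = f/((2*M)) = f*(1/(2*M)) = f/(2*M))
(d(v, -2) - 12)*V(-5, 2) = ((½)*(-2 - 4)/(-2) - 12)*((½)*2/(-5)) = ((½)*(-½)*(-6) - 12)*((½)*2*(-⅕)) = (3/2 - 12)*(-⅕) = -21/2*(-⅕) = 21/10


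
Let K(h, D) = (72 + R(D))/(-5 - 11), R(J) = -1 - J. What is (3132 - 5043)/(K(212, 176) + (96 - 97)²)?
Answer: -30576/121 ≈ -252.69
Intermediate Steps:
K(h, D) = -71/16 + D/16 (K(h, D) = (72 + (-1 - D))/(-5 - 11) = (71 - D)/(-16) = (71 - D)*(-1/16) = -71/16 + D/16)
(3132 - 5043)/(K(212, 176) + (96 - 97)²) = (3132 - 5043)/((-71/16 + (1/16)*176) + (96 - 97)²) = -1911/((-71/16 + 11) + (-1)²) = -1911/(105/16 + 1) = -1911/121/16 = -1911*16/121 = -30576/121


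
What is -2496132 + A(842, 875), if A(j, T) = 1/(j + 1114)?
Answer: -4882434191/1956 ≈ -2.4961e+6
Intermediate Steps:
A(j, T) = 1/(1114 + j)
-2496132 + A(842, 875) = -2496132 + 1/(1114 + 842) = -2496132 + 1/1956 = -4882434191/1956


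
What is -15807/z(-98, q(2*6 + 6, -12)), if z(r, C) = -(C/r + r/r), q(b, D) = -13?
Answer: 516362/37 ≈ 13956.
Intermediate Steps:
z(r, C) = -1 - C/r (z(r, C) = -(C/r + 1) = -(1 + C/r) = -1 - C/r)
-15807/z(-98, q(2*6 + 6, -12)) = -15807*(-98/(-1*(-13) - 1*(-98))) = -15807*(-98/(13 + 98)) = -15807/((-1/98*111)) = -15807/(-111/98) = -15807*(-98/111) = 516362/37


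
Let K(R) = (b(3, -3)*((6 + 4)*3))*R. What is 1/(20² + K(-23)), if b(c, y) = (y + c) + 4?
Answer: -1/2360 ≈ -0.00042373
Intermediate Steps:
b(c, y) = 4 + c + y (b(c, y) = (c + y) + 4 = 4 + c + y)
K(R) = 120*R (K(R) = ((4 + 3 - 3)*((6 + 4)*3))*R = (4*(10*3))*R = (4*30)*R = 120*R)
1/(20² + K(-23)) = 1/(20² + 120*(-23)) = 1/(400 - 2760) = 1/(-2360) = -1/2360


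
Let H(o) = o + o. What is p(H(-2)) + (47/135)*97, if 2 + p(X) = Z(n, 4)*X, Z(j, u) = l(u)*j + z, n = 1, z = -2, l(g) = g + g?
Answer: 1049/135 ≈ 7.7704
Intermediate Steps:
l(g) = 2*g
H(o) = 2*o
Z(j, u) = -2 + 2*j*u (Z(j, u) = (2*u)*j - 2 = 2*j*u - 2 = -2 + 2*j*u)
p(X) = -2 + 6*X (p(X) = -2 + (-2 + 2*1*4)*X = -2 + (-2 + 8)*X = -2 + 6*X)
p(H(-2)) + (47/135)*97 = (-2 + 6*(2*(-2))) + (47/135)*97 = (-2 + 6*(-4)) + (47*(1/135))*97 = (-2 - 24) + (47/135)*97 = -26 + 4559/135 = 1049/135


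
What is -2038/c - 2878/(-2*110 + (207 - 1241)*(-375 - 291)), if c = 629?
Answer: -702409187/216509348 ≈ -3.2442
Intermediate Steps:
-2038/c - 2878/(-2*110 + (207 - 1241)*(-375 - 291)) = -2038/629 - 2878/(-2*110 + (207 - 1241)*(-375 - 291)) = -2038*1/629 - 2878/(-220 - 1034*(-666)) = -2038/629 - 2878/(-220 + 688644) = -2038/629 - 2878/688424 = -2038/629 - 2878*1/688424 = -2038/629 - 1439/344212 = -702409187/216509348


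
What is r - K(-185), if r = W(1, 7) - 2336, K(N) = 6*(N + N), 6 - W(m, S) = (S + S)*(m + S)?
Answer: -222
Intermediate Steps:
W(m, S) = 6 - 2*S*(S + m) (W(m, S) = 6 - (S + S)*(m + S) = 6 - 2*S*(S + m))
K(N) = 12*N (K(N) = 6*(2*N) = 12*N)
r = -2442 (r = (6 - 2*7**2 - 2*7*1) - 2336 = (6 - 2*49 - 14) - 2336 = (6 - 98 - 14) - 2336 = -106 - 2336 = -2442)
r - K(-185) = -2442 - 12*(-185) = -2442 - 1*(-2220) = -2442 + 2220 = -222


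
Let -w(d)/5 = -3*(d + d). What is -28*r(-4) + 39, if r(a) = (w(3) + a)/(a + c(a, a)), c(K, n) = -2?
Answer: 1321/3 ≈ 440.33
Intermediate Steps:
w(d) = 30*d (w(d) = -(-15)*(d + d) = -(-15)*2*d = -(-30)*d = 30*d)
r(a) = (90 + a)/(-2 + a) (r(a) = (30*3 + a)/(a - 2) = (90 + a)/(-2 + a))
-28*r(-4) + 39 = -28*(90 - 4)/(-2 - 4) + 39 = -28*86/(-6) + 39 = -(-14)*86/3 + 39 = -28*(-43/3) + 39 = 1204/3 + 39 = 1321/3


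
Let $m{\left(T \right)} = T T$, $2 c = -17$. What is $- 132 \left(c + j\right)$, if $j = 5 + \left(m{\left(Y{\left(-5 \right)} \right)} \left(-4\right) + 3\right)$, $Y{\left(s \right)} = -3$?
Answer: $4818$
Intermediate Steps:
$c = - \frac{17}{2}$ ($c = \frac{1}{2} \left(-17\right) = - \frac{17}{2} \approx -8.5$)
$m{\left(T \right)} = T^{2}$
$j = -28$ ($j = 5 + \left(\left(-3\right)^{2} \left(-4\right) + 3\right) = 5 + \left(9 \left(-4\right) + 3\right) = 5 + \left(-36 + 3\right) = 5 - 33 = -28$)
$- 132 \left(c + j\right) = - 132 \left(- \frac{17}{2} - 28\right) = \left(-132\right) \left(- \frac{73}{2}\right) = 4818$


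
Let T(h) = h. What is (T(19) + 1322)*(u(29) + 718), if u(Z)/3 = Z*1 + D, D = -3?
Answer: 1067436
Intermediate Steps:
u(Z) = -9 + 3*Z (u(Z) = 3*(Z*1 - 3) = 3*(Z - 3) = 3*(-3 + Z) = -9 + 3*Z)
(T(19) + 1322)*(u(29) + 718) = (19 + 1322)*((-9 + 3*29) + 718) = 1341*((-9 + 87) + 718) = 1341*(78 + 718) = 1341*796 = 1067436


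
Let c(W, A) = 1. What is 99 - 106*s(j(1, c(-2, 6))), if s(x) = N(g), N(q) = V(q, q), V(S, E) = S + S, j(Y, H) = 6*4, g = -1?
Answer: 311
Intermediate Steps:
j(Y, H) = 24
V(S, E) = 2*S
N(q) = 2*q
s(x) = -2 (s(x) = 2*(-1) = -2)
99 - 106*s(j(1, c(-2, 6))) = 99 - 106*(-2) = 99 + 212 = 311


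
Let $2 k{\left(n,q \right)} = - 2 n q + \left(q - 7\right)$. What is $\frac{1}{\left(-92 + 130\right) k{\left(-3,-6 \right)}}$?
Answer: $- \frac{1}{931} \approx -0.0010741$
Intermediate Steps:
$k{\left(n,q \right)} = - \frac{7}{2} + \frac{q}{2} - n q$ ($k{\left(n,q \right)} = \frac{- 2 n q + \left(q - 7\right)}{2} = \frac{- 2 n q + \left(-7 + q\right)}{2} = \frac{-7 + q - 2 n q}{2} = - \frac{7}{2} + \frac{q}{2} - n q$)
$\frac{1}{\left(-92 + 130\right) k{\left(-3,-6 \right)}} = \frac{1}{\left(-92 + 130\right) \left(- \frac{7}{2} + \frac{1}{2} \left(-6\right) - \left(-3\right) \left(-6\right)\right)} = \frac{1}{38 \left(- \frac{7}{2} - 3 - 18\right)} = \frac{1}{38 \left(- \frac{49}{2}\right)} = \frac{1}{-931} = - \frac{1}{931}$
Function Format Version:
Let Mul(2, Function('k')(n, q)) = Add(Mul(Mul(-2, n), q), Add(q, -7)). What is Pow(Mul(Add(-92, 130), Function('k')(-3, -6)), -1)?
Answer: Rational(-1, 931) ≈ -0.0010741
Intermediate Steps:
Function('k')(n, q) = Add(Rational(-7, 2), Mul(Rational(1, 2), q), Mul(-1, n, q)) (Function('k')(n, q) = Mul(Rational(1, 2), Add(Mul(Mul(-2, n), q), Add(q, -7))) = Mul(Rational(1, 2), Add(Mul(-2, n, q), Add(-7, q))) = Mul(Rational(1, 2), Add(-7, q, Mul(-2, n, q))) = Add(Rational(-7, 2), Mul(Rational(1, 2), q), Mul(-1, n, q)))
Pow(Mul(Add(-92, 130), Function('k')(-3, -6)), -1) = Pow(Mul(Add(-92, 130), Add(Rational(-7, 2), Mul(Rational(1, 2), -6), Mul(-1, -3, -6))), -1) = Pow(Mul(38, Add(Rational(-7, 2), -3, -18)), -1) = Pow(Mul(38, Rational(-49, 2)), -1) = Pow(-931, -1) = Rational(-1, 931)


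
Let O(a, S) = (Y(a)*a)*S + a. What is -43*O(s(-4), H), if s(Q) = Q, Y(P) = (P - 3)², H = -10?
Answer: -84108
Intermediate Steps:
Y(P) = (-3 + P)²
O(a, S) = a + S*a*(-3 + a)² (O(a, S) = ((-3 + a)²*a)*S + a = (a*(-3 + a)²)*S + a = S*a*(-3 + a)² + a = a + S*a*(-3 + a)²)
-43*O(s(-4), H) = -(-172)*(1 - 10*(-3 - 4)²) = -(-172)*(1 - 10*(-7)²) = -(-172)*(1 - 10*49) = -(-172)*(1 - 490) = -(-172)*(-489) = -43*1956 = -84108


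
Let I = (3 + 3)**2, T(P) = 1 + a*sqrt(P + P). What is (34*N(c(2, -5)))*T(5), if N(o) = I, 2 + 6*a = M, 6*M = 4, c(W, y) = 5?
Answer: 1224 - 272*sqrt(10) ≈ 363.86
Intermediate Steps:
M = 2/3 (M = (1/6)*4 = 2/3 ≈ 0.66667)
a = -2/9 (a = -1/3 + (1/6)*(2/3) = -1/3 + 1/9 = -2/9 ≈ -0.22222)
T(P) = 1 - 2*sqrt(2)*sqrt(P)/9 (T(P) = 1 - 2*sqrt(P + P)/9 = 1 - 2*sqrt(2)*sqrt(P)/9)
I = 36 (I = 6**2 = 36)
N(o) = 36
(34*N(c(2, -5)))*T(5) = (34*36)*(1 - 2*sqrt(2)*sqrt(5)/9) = 1224*(1 - 2*sqrt(10)/9) = 1224 - 272*sqrt(10)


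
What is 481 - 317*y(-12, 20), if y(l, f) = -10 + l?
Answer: 7455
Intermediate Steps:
481 - 317*y(-12, 20) = 481 - 317*(-10 - 12) = 481 - 317*(-22) = 481 + 6974 = 7455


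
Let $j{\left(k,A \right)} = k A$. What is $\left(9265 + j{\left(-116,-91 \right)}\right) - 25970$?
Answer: $-6149$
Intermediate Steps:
$j{\left(k,A \right)} = A k$
$\left(9265 + j{\left(-116,-91 \right)}\right) - 25970 = \left(9265 - -10556\right) - 25970 = \left(9265 + 10556\right) - 25970 = 19821 - 25970 = -6149$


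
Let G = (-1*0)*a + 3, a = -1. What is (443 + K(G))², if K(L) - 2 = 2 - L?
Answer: 197136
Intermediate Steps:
G = 3 (G = -1*0*(-1) + 3 = 0*(-1) + 3 = 0 + 3 = 3)
K(L) = 4 - L (K(L) = 2 + (2 - L) = 4 - L)
(443 + K(G))² = (443 + (4 - 1*3))² = (443 + (4 - 3))² = (443 + 1)² = 444² = 197136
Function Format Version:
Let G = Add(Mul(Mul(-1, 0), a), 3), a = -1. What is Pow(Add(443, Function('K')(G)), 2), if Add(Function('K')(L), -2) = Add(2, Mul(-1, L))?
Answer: 197136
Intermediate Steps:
G = 3 (G = Add(Mul(Mul(-1, 0), -1), 3) = Add(Mul(0, -1), 3) = Add(0, 3) = 3)
Function('K')(L) = Add(4, Mul(-1, L)) (Function('K')(L) = Add(2, Add(2, Mul(-1, L))) = Add(4, Mul(-1, L)))
Pow(Add(443, Function('K')(G)), 2) = Pow(Add(443, Add(4, Mul(-1, 3))), 2) = Pow(Add(443, Add(4, -3)), 2) = Pow(Add(443, 1), 2) = Pow(444, 2) = 197136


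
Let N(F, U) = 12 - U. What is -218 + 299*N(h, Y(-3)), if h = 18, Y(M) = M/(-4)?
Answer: 12583/4 ≈ 3145.8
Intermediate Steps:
Y(M) = -M/4 (Y(M) = M*(-1/4) = -M/4)
-218 + 299*N(h, Y(-3)) = -218 + 299*(12 - (-1)*(-3)/4) = -218 + 299*(12 - 1*3/4) = -218 + 299*(12 - 3/4) = -218 + 299*(45/4) = -218 + 13455/4 = 12583/4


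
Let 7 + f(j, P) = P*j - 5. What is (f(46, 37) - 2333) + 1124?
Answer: 481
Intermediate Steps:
f(j, P) = -12 + P*j (f(j, P) = -7 + (P*j - 5) = -7 + (-5 + P*j) = -12 + P*j)
(f(46, 37) - 2333) + 1124 = ((-12 + 37*46) - 2333) + 1124 = ((-12 + 1702) - 2333) + 1124 = (1690 - 2333) + 1124 = -643 + 1124 = 481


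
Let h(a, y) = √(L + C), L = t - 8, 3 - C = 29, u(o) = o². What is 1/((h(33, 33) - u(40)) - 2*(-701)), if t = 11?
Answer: -198/39227 - I*√23/39227 ≈ -0.0050475 - 0.00012226*I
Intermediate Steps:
C = -26 (C = 3 - 1*29 = 3 - 29 = -26)
L = 3 (L = 11 - 8 = 3)
h(a, y) = I*√23 (h(a, y) = √(3 - 26) = √(-23) = I*√23)
1/((h(33, 33) - u(40)) - 2*(-701)) = 1/((I*√23 - 1*40²) - 2*(-701)) = 1/((I*√23 - 1*1600) + 1402) = 1/((I*√23 - 1600) + 1402) = 1/((-1600 + I*√23) + 1402) = 1/(-198 + I*√23)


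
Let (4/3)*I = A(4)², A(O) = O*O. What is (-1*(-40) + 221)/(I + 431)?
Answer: 261/623 ≈ 0.41894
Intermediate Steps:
A(O) = O²
I = 192 (I = 3*(4²)²/4 = (¾)*16² = (¾)*256 = 192)
(-1*(-40) + 221)/(I + 431) = (-1*(-40) + 221)/(192 + 431) = (40 + 221)/623 = 261*(1/623) = 261/623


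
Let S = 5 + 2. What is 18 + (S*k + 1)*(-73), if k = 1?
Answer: -566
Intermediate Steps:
S = 7
18 + (S*k + 1)*(-73) = 18 + (7*1 + 1)*(-73) = 18 + (7 + 1)*(-73) = 18 + 8*(-73) = 18 - 584 = -566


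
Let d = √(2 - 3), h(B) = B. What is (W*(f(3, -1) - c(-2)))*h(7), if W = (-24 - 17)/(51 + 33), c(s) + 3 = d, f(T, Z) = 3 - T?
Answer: -41/4 + 41*I/12 ≈ -10.25 + 3.4167*I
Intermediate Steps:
d = I (d = √(-1) = I ≈ 1.0*I)
c(s) = -3 + I
W = -41/84 ≈ -0.48810
(W*(f(3, -1) - c(-2)))*h(7) = -41*((3 - 1*3) - (-3 + I))/84*7 = -41*((3 - 3) + (3 - I))/84*7 = -41*(0 + (3 - I))/84*7 = -41*(3 - I)/84*7 = (-41/28 + 41*I/84)*7 = -41/4 + 41*I/12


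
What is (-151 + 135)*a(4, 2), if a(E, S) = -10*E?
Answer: 640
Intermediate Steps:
(-151 + 135)*a(4, 2) = (-151 + 135)*(-10*4) = -16*(-40) = 640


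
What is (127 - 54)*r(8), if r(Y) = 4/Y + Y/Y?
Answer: 219/2 ≈ 109.50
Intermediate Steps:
r(Y) = 1 + 4/Y (r(Y) = 4/Y + 1 = 1 + 4/Y)
(127 - 54)*r(8) = (127 - 54)*((4 + 8)/8) = 73*((1/8)*12) = 73*(3/2) = 219/2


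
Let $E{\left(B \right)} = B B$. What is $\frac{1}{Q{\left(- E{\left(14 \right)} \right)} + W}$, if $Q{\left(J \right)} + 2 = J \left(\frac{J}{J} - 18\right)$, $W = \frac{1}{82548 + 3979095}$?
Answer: $\frac{4061643}{13525271191} \approx 0.0003003$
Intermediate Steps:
$E{\left(B \right)} = B^{2}$
$W = \frac{1}{4061643} \approx 2.4621 \cdot 10^{-7}$
$Q{\left(J \right)} = -2 - 17 J$ ($Q{\left(J \right)} = -2 + J \left(\frac{J}{J} - 18\right) = -2 + J \left(1 - 18\right) = -2 + J \left(-17\right) = -2 - 17 J$)
$\frac{1}{Q{\left(- E{\left(14 \right)} \right)} + W} = \frac{1}{\left(-2 - 17 \left(- 14^{2}\right)\right) + \frac{1}{4061643}} = \frac{1}{\left(-2 - 17 \left(\left(-1\right) 196\right)\right) + \frac{1}{4061643}} = \frac{1}{\left(-2 - -3332\right) + \frac{1}{4061643}} = \frac{1}{\left(-2 + 3332\right) + \frac{1}{4061643}} = \frac{1}{3330 + \frac{1}{4061643}} = \frac{1}{\frac{13525271191}{4061643}} = \frac{4061643}{13525271191}$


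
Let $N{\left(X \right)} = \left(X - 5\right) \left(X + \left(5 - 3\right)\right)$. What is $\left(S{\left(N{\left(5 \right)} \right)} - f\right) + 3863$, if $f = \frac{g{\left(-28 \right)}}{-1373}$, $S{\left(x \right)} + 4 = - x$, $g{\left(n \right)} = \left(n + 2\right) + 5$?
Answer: $\frac{5298386}{1373} \approx 3859.0$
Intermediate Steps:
$g{\left(n \right)} = 7 + n$ ($g{\left(n \right)} = \left(2 + n\right) + 5 = 7 + n$)
$N{\left(X \right)} = \left(-5 + X\right) \left(2 + X\right)$ ($N{\left(X \right)} = \left(-5 + X\right) \left(X + \left(5 - 3\right)\right) = \left(-5 + X\right) \left(X + 2\right) = \left(-5 + X\right) \left(2 + X\right)$)
$S{\left(x \right)} = -4 - x$
$f = \frac{21}{1373}$ ($f = \frac{7 - 28}{-1373} = \left(-21\right) \left(- \frac{1}{1373}\right) = \frac{21}{1373} \approx 0.015295$)
$\left(S{\left(N{\left(5 \right)} \right)} - f\right) + 3863 = \left(\left(-4 - \left(-10 + 5^{2} - 15\right)\right) - \frac{21}{1373}\right) + 3863 = \left(\left(-4 - \left(-10 + 25 - 15\right)\right) - \frac{21}{1373}\right) + 3863 = \left(\left(-4 - 0\right) - \frac{21}{1373}\right) + 3863 = \left(\left(-4 + 0\right) - \frac{21}{1373}\right) + 3863 = \left(-4 - \frac{21}{1373}\right) + 3863 = - \frac{5513}{1373} + 3863 = \frac{5298386}{1373}$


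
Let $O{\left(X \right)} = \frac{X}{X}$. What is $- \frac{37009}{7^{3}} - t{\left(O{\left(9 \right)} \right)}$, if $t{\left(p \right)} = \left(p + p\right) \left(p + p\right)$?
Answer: $- \frac{5483}{49} \approx -111.9$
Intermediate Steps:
$O{\left(X \right)} = 1$
$t{\left(p \right)} = 4 p^{2}$ ($t{\left(p \right)} = 2 p 2 p = 4 p^{2}$)
$- \frac{37009}{7^{3}} - t{\left(O{\left(9 \right)} \right)} = - \frac{37009}{7^{3}} - 4 \cdot 1^{2} = - \frac{37009}{343} - 4 \cdot 1 = \left(-37009\right) \frac{1}{343} - 4 = - \frac{5287}{49} - 4 = - \frac{5483}{49}$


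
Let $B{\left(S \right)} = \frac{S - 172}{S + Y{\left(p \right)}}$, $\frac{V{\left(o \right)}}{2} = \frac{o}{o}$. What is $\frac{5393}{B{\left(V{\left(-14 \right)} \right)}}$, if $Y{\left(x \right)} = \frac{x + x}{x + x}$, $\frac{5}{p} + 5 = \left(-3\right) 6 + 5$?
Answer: $- \frac{16179}{170} \approx -95.171$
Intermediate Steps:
$p = - \frac{5}{18}$ ($p = \frac{5}{-5 + \left(\left(-3\right) 6 + 5\right)} = \frac{5}{-5 + \left(-18 + 5\right)} = \frac{5}{-5 - 13} = \frac{5}{-18} = 5 \left(- \frac{1}{18}\right) = - \frac{5}{18} \approx -0.27778$)
$V{\left(o \right)} = 2$ ($V{\left(o \right)} = 2 \frac{o}{o} = 2 \cdot 1 = 2$)
$Y{\left(x \right)} = 1$ ($Y{\left(x \right)} = \frac{2 x}{2 x} = 2 x \frac{1}{2 x} = 1$)
$B{\left(S \right)} = \frac{-172 + S}{1 + S}$ ($B{\left(S \right)} = \frac{S - 172}{S + 1} = \frac{-172 + S}{1 + S}$)
$\frac{5393}{B{\left(V{\left(-14 \right)} \right)}} = \frac{5393}{\frac{1}{1 + 2} \left(-172 + 2\right)} = \frac{5393}{\frac{1}{3} \left(-170\right)} = \frac{5393}{- \frac{170}{3}} = 5393 \left(- \frac{3}{170}\right) = - \frac{16179}{170}$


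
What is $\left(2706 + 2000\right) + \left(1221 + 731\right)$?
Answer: $6658$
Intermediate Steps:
$\left(2706 + 2000\right) + \left(1221 + 731\right) = 4706 + 1952 = 6658$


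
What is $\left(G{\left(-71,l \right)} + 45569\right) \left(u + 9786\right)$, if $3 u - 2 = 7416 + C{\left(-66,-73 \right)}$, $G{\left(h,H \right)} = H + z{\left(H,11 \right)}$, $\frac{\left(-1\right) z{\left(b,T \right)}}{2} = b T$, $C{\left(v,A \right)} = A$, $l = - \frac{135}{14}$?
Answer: $\frac{3359902729}{6} \approx 5.5998 \cdot 10^{8}$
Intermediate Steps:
$l = - \frac{135}{14}$ ($l = \left(-135\right) \frac{1}{14} = - \frac{135}{14} \approx -9.6429$)
$z{\left(b,T \right)} = - 2 T b$ ($z{\left(b,T \right)} = - 2 b T = - 2 T b$)
$G{\left(h,H \right)} = - 21 H$ ($G{\left(h,H \right)} = H - 22 H = - 21 H$)
$u = \frac{7345}{3}$ ($u = \frac{2}{3} + \frac{7416 - 73}{3} = \frac{2}{3} + \frac{1}{3} \cdot 7343 = \frac{2}{3} + \frac{7343}{3} = \frac{7345}{3} \approx 2448.3$)
$\left(G{\left(-71,l \right)} + 45569\right) \left(u + 9786\right) = \left(\left(-21\right) \left(- \frac{135}{14}\right) + 45569\right) \left(\frac{7345}{3} + 9786\right) = \left(\frac{405}{2} + 45569\right) \frac{36703}{3} = \frac{91543}{2} \cdot \frac{36703}{3} = \frac{3359902729}{6}$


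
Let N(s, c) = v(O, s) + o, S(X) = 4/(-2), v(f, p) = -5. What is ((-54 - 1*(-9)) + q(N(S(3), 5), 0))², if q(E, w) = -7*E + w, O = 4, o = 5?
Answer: 2025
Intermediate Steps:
S(X) = -2 (S(X) = 4*(-½) = -2)
N(s, c) = 0 (N(s, c) = -5 + 5 = 0)
q(E, w) = w - 7*E
((-54 - 1*(-9)) + q(N(S(3), 5), 0))² = ((-54 - 1*(-9)) + (0 - 7*0))² = ((-54 + 9) + (0 + 0))² = (-45 + 0)² = (-45)² = 2025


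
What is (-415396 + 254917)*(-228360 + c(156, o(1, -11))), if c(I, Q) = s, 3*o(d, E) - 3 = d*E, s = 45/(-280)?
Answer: 2052232572951/56 ≈ 3.6647e+10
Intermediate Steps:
s = -9/56 (s = 45*(-1/280) = -9/56 ≈ -0.16071)
o(d, E) = 1 + E*d/3 (o(d, E) = 1 + (d*E)/3 = 1 + (E*d)/3 = 1 + E*d/3)
c(I, Q) = -9/56
(-415396 + 254917)*(-228360 + c(156, o(1, -11))) = (-415396 + 254917)*(-228360 - 9/56) = -160479*(-12788169/56) = 2052232572951/56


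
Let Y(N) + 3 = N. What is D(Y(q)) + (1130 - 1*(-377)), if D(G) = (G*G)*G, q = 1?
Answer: 1499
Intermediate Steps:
Y(N) = -3 + N
D(G) = G³ (D(G) = G²*G = G³)
D(Y(q)) + (1130 - 1*(-377)) = (-3 + 1)³ + (1130 - 1*(-377)) = (-2)³ + (1130 + 377) = -8 + 1507 = 1499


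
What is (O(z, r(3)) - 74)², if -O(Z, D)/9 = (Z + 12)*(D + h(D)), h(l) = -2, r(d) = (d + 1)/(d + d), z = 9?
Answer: 31684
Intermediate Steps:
r(d) = (1 + d)/(2*d) (r(d) = (1 + d)/((2*d)) = (1 + d)*(1/(2*d)) = (1 + d)/(2*d))
O(Z, D) = -9*(-2 + D)*(12 + Z) (O(Z, D) = -9*(Z + 12)*(D - 2) = -9*(12 + Z)*(-2 + D) = -9*(-2 + D)*(12 + Z))
(O(z, r(3)) - 74)² = ((216 - 54*(1 + 3)/3 + 18*9 - 9*(½)*(1 + 3)/3*9) - 74)² = ((216 - 54*4/3 + 162 - 9*(½)*(⅓)*4*9) - 74)² = ((216 - 108*⅔ + 162 - 9*⅔*9) - 74)² = ((216 - 72 + 162 - 54) - 74)² = (252 - 74)² = 178² = 31684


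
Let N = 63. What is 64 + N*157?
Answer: 9955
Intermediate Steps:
64 + N*157 = 64 + 63*157 = 64 + 9891 = 9955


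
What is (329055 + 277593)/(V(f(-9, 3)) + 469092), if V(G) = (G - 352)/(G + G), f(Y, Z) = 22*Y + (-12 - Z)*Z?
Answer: 294830928/227979307 ≈ 1.2932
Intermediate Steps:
f(Y, Z) = 22*Y + Z*(-12 - Z)
V(G) = (-352 + G)/(2*G) (V(G) = (-352 + G)/((2*G)) = (-352 + G)*(1/(2*G)) = (-352 + G)/(2*G))
(329055 + 277593)/(V(f(-9, 3)) + 469092) = (329055 + 277593)/((-352 + (-1*3² - 12*3 + 22*(-9)))/(2*(-1*3² - 12*3 + 22*(-9))) + 469092) = 606648/((-352 + (-1*9 - 36 - 198))/(2*(-1*9 - 36 - 198)) + 469092) = 606648/((-352 + (-9 - 36 - 198))/(2*(-9 - 36 - 198)) + 469092) = 606648/((½)*(-352 - 243)/(-243) + 469092) = 606648/((½)*(-1/243)*(-595) + 469092) = 606648/(595/486 + 469092) = 606648/(227979307/486) = 606648*(486/227979307) = 294830928/227979307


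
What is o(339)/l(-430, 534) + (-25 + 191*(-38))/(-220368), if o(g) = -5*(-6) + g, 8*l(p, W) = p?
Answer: -323697323/47379120 ≈ -6.8321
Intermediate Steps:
l(p, W) = p/8
o(g) = 30 + g
o(339)/l(-430, 534) + (-25 + 191*(-38))/(-220368) = (30 + 339)/(((1/8)*(-430))) + (-25 + 191*(-38))/(-220368) = 369/(-215/4) + (-25 - 7258)*(-1/220368) = 369*(-4/215) - 7283*(-1/220368) = -1476/215 + 7283/220368 = -323697323/47379120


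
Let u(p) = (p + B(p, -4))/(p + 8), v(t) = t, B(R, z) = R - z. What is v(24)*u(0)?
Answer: 12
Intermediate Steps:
u(p) = (4 + 2*p)/(8 + p) (u(p) = (p + (p - 1*(-4)))/(p + 8) = (p + (p + 4))/(8 + p) = (p + (4 + p))/(8 + p) = (4 + 2*p)/(8 + p))
v(24)*u(0) = 24*(2*(2 + 0)/(8 + 0)) = 24*(2*2/8) = 24*(2*(⅛)*2) = 24*(½) = 12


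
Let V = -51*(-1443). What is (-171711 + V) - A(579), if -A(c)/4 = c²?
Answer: 1242846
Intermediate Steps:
V = 73593
A(c) = -4*c²
(-171711 + V) - A(579) = (-171711 + 73593) - (-4)*579² = -98118 - (-4)*335241 = -98118 - 1*(-1340964) = -98118 + 1340964 = 1242846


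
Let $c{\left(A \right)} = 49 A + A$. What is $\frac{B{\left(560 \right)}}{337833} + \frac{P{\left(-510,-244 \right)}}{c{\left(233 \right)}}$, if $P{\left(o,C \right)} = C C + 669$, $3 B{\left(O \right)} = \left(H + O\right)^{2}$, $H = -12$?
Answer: $\frac{12903249779}{2361452670} \approx 5.4641$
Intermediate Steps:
$B{\left(O \right)} = \frac{\left(-12 + O\right)^{2}}{3}$
$c{\left(A \right)} = 50 A$
$P{\left(o,C \right)} = 669 + C^{2}$ ($P{\left(o,C \right)} = C^{2} + 669 = 669 + C^{2}$)
$\frac{B{\left(560 \right)}}{337833} + \frac{P{\left(-510,-244 \right)}}{c{\left(233 \right)}} = \frac{\frac{1}{3} \left(-12 + 560\right)^{2}}{337833} + \frac{669 + \left(-244\right)^{2}}{50 \cdot 233} = \frac{548^{2}}{3} \cdot \frac{1}{337833} + \frac{669 + 59536}{11650} = \frac{1}{3} \cdot 300304 \cdot \frac{1}{337833} + 60205 \cdot \frac{1}{11650} = \frac{300304}{3} \cdot \frac{1}{337833} + \frac{12041}{2330} = \frac{300304}{1013499} + \frac{12041}{2330} = \frac{12903249779}{2361452670}$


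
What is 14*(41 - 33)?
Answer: 112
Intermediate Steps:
14*(41 - 33) = 14*8 = 112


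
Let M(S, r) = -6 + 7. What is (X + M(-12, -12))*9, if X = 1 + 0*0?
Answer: 18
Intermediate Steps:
X = 1 (X = 1 + 0 = 1)
M(S, r) = 1
(X + M(-12, -12))*9 = (1 + 1)*9 = 2*9 = 18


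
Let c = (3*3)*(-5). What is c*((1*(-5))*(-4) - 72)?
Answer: 2340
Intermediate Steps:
c = -45 (c = 9*(-5) = -45)
c*((1*(-5))*(-4) - 72) = -45*((1*(-5))*(-4) - 72) = -45*(-5*(-4) - 72) = -45*(20 - 72) = -45*(-52) = 2340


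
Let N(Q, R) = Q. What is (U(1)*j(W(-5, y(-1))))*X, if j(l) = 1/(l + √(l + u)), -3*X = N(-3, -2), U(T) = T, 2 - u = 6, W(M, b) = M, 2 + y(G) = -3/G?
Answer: -5/34 - 3*I/34 ≈ -0.14706 - 0.088235*I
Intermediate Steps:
y(G) = -2 - 3/G
u = -4 (u = 2 - 1*6 = 2 - 6 = -4)
X = 1 (X = -⅓*(-3) = 1)
j(l) = 1/(l + √(-4 + l)) (j(l) = 1/(l + √(l - 4)) = 1/(l + √(-4 + l)))
(U(1)*j(W(-5, y(-1))))*X = (1/(-5 + √(-4 - 5)))*1 = (1/(-5 + √(-9)))*1 = (1/(-5 + 3*I))*1 = (1*((-5 - 3*I)/34))*1 = ((-5 - 3*I)/34)*1 = (-5 - 3*I)/34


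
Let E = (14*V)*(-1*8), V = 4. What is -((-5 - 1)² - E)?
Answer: -484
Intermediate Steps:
E = -448 (E = (14*4)*(-1*8) = 56*(-8) = -448)
-((-5 - 1)² - E) = -((-5 - 1)² - 1*(-448)) = -((-6)² + 448) = -(36 + 448) = -1*484 = -484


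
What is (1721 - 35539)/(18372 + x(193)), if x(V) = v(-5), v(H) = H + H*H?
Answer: -16909/9196 ≈ -1.8387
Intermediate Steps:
v(H) = H + H²
x(V) = 20 (x(V) = -5*(1 - 5) = -5*(-4) = 20)
(1721 - 35539)/(18372 + x(193)) = (1721 - 35539)/(18372 + 20) = -33818/18392 = -33818*1/18392 = -16909/9196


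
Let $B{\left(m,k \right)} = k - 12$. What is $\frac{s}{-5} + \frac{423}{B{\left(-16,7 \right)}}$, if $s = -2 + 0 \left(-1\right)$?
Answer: $- \frac{421}{5} \approx -84.2$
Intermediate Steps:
$B{\left(m,k \right)} = -12 + k$
$s = -2$ ($s = -2 + 0 = -2$)
$\frac{s}{-5} + \frac{423}{B{\left(-16,7 \right)}} = - \frac{2}{-5} + \frac{423}{-12 + 7} = \left(-2\right) \left(- \frac{1}{5}\right) + \frac{423}{-5} = \frac{2}{5} + 423 \left(- \frac{1}{5}\right) = \frac{2}{5} - \frac{423}{5} = - \frac{421}{5}$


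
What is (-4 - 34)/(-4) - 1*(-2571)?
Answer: 5161/2 ≈ 2580.5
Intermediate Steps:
(-4 - 34)/(-4) - 1*(-2571) = -¼*(-38) + 2571 = 19/2 + 2571 = 5161/2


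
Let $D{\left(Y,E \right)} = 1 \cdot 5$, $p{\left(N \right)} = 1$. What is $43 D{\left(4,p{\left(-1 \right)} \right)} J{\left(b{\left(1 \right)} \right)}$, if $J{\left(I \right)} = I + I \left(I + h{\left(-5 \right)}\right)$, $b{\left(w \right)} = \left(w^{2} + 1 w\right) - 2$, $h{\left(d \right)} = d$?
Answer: $0$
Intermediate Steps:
$b{\left(w \right)} = -2 + w + w^{2}$ ($b{\left(w \right)} = \left(w^{2} + w\right) - 2 = \left(w + w^{2}\right) - 2 = -2 + w + w^{2}$)
$J{\left(I \right)} = I + I \left(-5 + I\right)$ ($J{\left(I \right)} = I + I \left(I - 5\right) = I + I \left(-5 + I\right)$)
$D{\left(Y,E \right)} = 5$
$43 D{\left(4,p{\left(-1 \right)} \right)} J{\left(b{\left(1 \right)} \right)} = 43 \cdot 5 \left(-2 + 1 + 1^{2}\right) \left(-4 + \left(-2 + 1 + 1^{2}\right)\right) = 215 \left(-2 + 1 + 1\right) \left(-4 + \left(-2 + 1 + 1\right)\right) = 215 \cdot 0 \left(-4 + 0\right) = 215 \cdot 0 \left(-4\right) = 215 \cdot 0 = 0$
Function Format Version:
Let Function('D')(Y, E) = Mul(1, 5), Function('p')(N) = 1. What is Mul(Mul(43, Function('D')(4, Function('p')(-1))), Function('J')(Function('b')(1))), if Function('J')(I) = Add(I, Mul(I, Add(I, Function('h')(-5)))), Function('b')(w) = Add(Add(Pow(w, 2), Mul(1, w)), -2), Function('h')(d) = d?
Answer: 0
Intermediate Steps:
Function('b')(w) = Add(-2, w, Pow(w, 2)) (Function('b')(w) = Add(Add(Pow(w, 2), w), -2) = Add(Add(w, Pow(w, 2)), -2) = Add(-2, w, Pow(w, 2)))
Function('J')(I) = Add(I, Mul(I, Add(-5, I))) (Function('J')(I) = Add(I, Mul(I, Add(I, -5))) = Add(I, Mul(I, Add(-5, I))))
Function('D')(Y, E) = 5
Mul(Mul(43, Function('D')(4, Function('p')(-1))), Function('J')(Function('b')(1))) = Mul(Mul(43, 5), Mul(Add(-2, 1, Pow(1, 2)), Add(-4, Add(-2, 1, Pow(1, 2))))) = Mul(215, Mul(Add(-2, 1, 1), Add(-4, Add(-2, 1, 1)))) = Mul(215, Mul(0, Add(-4, 0))) = Mul(215, Mul(0, -4)) = Mul(215, 0) = 0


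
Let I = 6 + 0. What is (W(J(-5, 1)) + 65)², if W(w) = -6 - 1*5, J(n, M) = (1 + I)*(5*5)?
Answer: 2916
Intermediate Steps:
I = 6
J(n, M) = 175 (J(n, M) = (1 + 6)*(5*5) = 7*25 = 175)
W(w) = -11 (W(w) = -6 - 5 = -11)
(W(J(-5, 1)) + 65)² = (-11 + 65)² = 54² = 2916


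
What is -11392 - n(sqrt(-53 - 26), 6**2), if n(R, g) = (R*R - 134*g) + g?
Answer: -6525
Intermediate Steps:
n(R, g) = R**2 - 133*g (n(R, g) = (R**2 - 134*g) + g = R**2 - 133*g)
-11392 - n(sqrt(-53 - 26), 6**2) = -11392 - ((sqrt(-53 - 26))**2 - 133*6**2) = -11392 - ((sqrt(-79))**2 - 133*36) = -11392 - ((I*sqrt(79))**2 - 4788) = -11392 - (-79 - 4788) = -11392 - 1*(-4867) = -11392 + 4867 = -6525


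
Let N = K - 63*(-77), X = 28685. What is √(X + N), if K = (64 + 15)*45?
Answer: √37091 ≈ 192.59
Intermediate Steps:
K = 3555 (K = 79*45 = 3555)
N = 8406 (N = 3555 - 63*(-77) = 3555 + 4851 = 8406)
√(X + N) = √(28685 + 8406) = √37091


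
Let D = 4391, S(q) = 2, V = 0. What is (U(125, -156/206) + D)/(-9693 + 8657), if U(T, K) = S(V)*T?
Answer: -663/148 ≈ -4.4797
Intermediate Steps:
U(T, K) = 2*T
(U(125, -156/206) + D)/(-9693 + 8657) = (2*125 + 4391)/(-9693 + 8657) = (250 + 4391)/(-1036) = 4641*(-1/1036) = -663/148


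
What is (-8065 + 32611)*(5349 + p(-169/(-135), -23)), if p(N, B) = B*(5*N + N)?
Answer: 1905841442/15 ≈ 1.2706e+8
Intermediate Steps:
p(N, B) = 6*B*N (p(N, B) = B*(6*N) = 6*B*N)
(-8065 + 32611)*(5349 + p(-169/(-135), -23)) = (-8065 + 32611)*(5349 + 6*(-23)*(-169/(-135))) = 24546*(5349 + 6*(-23)*(-169*(-1/135))) = 24546*(5349 + 6*(-23)*(169/135)) = 24546*(5349 - 7774/45) = 24546*(232931/45) = 1905841442/15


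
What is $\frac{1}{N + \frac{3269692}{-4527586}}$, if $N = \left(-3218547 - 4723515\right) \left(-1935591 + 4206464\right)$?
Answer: $- \frac{2263793}{40828444327795752764} \approx -5.5446 \cdot 10^{-14}$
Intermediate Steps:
$N = -18035414160126$ ($N = \left(-7942062\right) 2270873 = -18035414160126$)
$\frac{1}{N + \frac{3269692}{-4527586}} = \frac{1}{-18035414160126 + \frac{3269692}{-4527586}} = \frac{1}{-18035414160126 + 3269692 \left(- \frac{1}{4527586}\right)} = \frac{1}{-18035414160126 - \frac{1634846}{2263793}} = \frac{1}{- \frac{40828444327795752764}{2263793}} = - \frac{2263793}{40828444327795752764}$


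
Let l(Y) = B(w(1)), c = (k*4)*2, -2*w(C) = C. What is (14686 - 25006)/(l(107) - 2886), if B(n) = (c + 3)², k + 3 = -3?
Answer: 3440/287 ≈ 11.986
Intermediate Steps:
k = -6 (k = -3 - 3 = -6)
w(C) = -C/2
c = -48 (c = -6*4*2 = -24*2 = -48)
B(n) = 2025 (B(n) = (-48 + 3)² = (-45)² = 2025)
l(Y) = 2025
(14686 - 25006)/(l(107) - 2886) = (14686 - 25006)/(2025 - 2886) = -10320/(-861) = -10320*(-1/861) = 3440/287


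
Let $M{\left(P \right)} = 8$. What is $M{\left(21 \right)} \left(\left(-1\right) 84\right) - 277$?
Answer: $-949$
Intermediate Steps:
$M{\left(21 \right)} \left(\left(-1\right) 84\right) - 277 = 8 \left(\left(-1\right) 84\right) - 277 = 8 \left(-84\right) - 277 = -672 - 277 = -949$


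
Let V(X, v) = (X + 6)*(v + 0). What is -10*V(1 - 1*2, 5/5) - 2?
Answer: -52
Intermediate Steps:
V(X, v) = v*(6 + X) (V(X, v) = (6 + X)*v = v*(6 + X))
-10*V(1 - 1*2, 5/5) - 2 = -10*5/5*(6 + (1 - 1*2)) - 2 = -10*5*(1/5)*(6 + (1 - 2)) - 2 = -10*(6 - 1) - 2 = -10*5 - 2 = -50 - 2 = -52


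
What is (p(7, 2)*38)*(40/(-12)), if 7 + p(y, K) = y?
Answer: 0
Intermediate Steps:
p(y, K) = -7 + y
(p(7, 2)*38)*(40/(-12)) = ((-7 + 7)*38)*(40/(-12)) = (0*38)*(40*(-1/12)) = 0*(-10/3) = 0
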